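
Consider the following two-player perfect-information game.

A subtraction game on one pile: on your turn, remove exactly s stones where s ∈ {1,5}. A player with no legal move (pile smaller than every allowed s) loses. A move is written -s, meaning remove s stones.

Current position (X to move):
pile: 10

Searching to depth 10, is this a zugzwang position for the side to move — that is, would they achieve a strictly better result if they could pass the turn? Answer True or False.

zugzwang(10, X) = True

ply 1, X at 10 | -1=-1→9*; -5=-1→5
ply 2, O at 9 | -1=+1→8*; -5=+1→4
ply 3, X at 8 | -1=-1→7*; -5=-1→3
ply 4, O at 7 | -1=+1→6*; -5=+1→2
ply 5, X at 6 | -1=-1→5*; -5=-1→1
ply 6, O at 5 | -1=+1→4*; -5=+1→0
ply 7, X at 4 | -1=-1→3*
ply 8, O at 3 | -1=+1→2*
ply 9, X at 2 | -1=-1→1*
ply 10, O at 1 | -1=+1→0*
ply 11: 0 is terminal -1 (X); from 10 depth 10
suppose X passes — search the same position with O to move:
pass> ply 1, O at 10 | -1=-1→9*; -5=-1→5
pass> ply 2, X at 9 | -1=+1→8*; -5=+1→4
pass> ply 3, O at 8 | -1=-1→7*; -5=-1→3
pass> ply 4, X at 7 | -1=+1→6*; -5=+1→2
pass> ply 5, O at 6 | -1=-1→5*; -5=-1→1
pass> ply 6, X at 5 | -1=+1→4*; -5=+1→0
pass> ply 7, O at 4 | -1=-1→3*
pass> ply 8, X at 3 | -1=+1→2*
pass> ply 9, O at 2 | -1=-1→1*
pass> ply 10, X at 1 | -1=+1→0*
pass> ply 11: 0 is terminal -1 (O); from 10 depth 10
for X: play -1, pass +1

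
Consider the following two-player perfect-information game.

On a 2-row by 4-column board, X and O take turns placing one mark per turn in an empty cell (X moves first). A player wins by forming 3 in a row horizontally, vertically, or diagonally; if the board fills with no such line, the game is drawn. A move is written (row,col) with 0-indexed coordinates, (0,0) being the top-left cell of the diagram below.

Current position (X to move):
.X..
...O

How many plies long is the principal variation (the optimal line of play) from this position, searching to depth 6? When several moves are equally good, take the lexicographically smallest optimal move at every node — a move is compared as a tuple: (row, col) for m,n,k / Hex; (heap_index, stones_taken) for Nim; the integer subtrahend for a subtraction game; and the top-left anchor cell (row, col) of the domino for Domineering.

PV length from [.X../...O]: 3 plies

[.X../...O] X move#1: (0,0):+0/XX../...O, (0,2):+1/.XX./...O*, (0,3):+0/.X.X/...O, (1,0):+0/.X../X..O, (1,1):+0/.X../.X.O, (1,2):+0/.X../..XO
[.XX./...O] O move#2: (0,0):-1/OXX./...O*, (0,3):-1/.XXO/...O, (1,0):-1/.XX./O..O, (1,1):-1/.XX./.O.O, (1,2):-1/.XX./..OO
[OXX./...O] X move#3: (0,3):+1/OXXX/...O*, (1,0):+0/OXX./X..O, (1,1):+0/OXX./.X.O, (1,2):+0/OXX./..XO
[OXXX/...O] end (terminal -1, O#4); searched .X../...O to 6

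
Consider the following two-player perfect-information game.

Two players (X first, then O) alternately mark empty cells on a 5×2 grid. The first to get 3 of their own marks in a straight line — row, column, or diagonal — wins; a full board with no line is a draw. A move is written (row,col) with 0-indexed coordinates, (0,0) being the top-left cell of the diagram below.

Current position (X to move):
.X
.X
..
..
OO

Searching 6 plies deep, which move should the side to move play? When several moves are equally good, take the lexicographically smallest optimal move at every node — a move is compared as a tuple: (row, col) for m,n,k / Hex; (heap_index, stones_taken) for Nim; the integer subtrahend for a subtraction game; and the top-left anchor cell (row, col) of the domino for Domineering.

X's best at [.X/.X/../../OO]: (2,1)

[.X/.X/../../OO] X move#1: (0,0):+0/XX/.X/../../OO, (1,0):+0/.X/XX/../../OO, (2,0):+0/.X/.X/X./../OO, (2,1):+1/.X/.X/.X/../OO*, (3,0):+0/.X/.X/../X./OO, (3,1):+0/.X/.X/../.X/OO
[.X/.X/.X/../OO] end (terminal -1, O#2); searched .X/.X/../../OO to 6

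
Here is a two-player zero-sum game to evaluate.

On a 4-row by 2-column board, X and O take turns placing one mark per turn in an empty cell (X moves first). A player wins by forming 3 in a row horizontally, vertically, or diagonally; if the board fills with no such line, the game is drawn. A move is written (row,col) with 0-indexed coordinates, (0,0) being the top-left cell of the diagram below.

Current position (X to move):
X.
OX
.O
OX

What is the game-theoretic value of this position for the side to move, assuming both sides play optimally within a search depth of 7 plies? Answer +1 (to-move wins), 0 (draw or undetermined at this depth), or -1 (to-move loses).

p1 X@[X./OX/.O/OX]: (0,1)[XX/OX/.O/OX]-1 (2,0)[X./OX/XO/OX]+0*
p2 O@[X./OX/XO/OX]: (0,1)[XO/OX/XO/OX]+0*
p3 X@[XO/OX/XO/OX] terminal +0; root [X./OX/.O/OX] d7

value(X./OX/.O/OX, X) = 0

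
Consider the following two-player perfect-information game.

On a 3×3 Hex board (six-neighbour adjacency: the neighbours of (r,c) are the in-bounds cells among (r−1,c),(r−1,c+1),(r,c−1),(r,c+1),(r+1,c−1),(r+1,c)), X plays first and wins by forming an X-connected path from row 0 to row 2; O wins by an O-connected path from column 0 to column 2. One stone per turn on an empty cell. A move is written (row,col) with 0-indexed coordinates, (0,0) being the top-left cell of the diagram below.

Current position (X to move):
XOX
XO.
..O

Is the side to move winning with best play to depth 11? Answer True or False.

X winning at [XOX/XO./..O]: True

p1 X@[XOX/XO./..O]: (1,2)[XOX/XOX/..O]+1* (2,0)[XOX/XO./X.O]+1 (2,1)[XOX/XO./.XO]+1
p2 O@[XOX/XOX/..O]: (2,0)[XOX/XOX/O.O]-1* (2,1)[XOX/XOX/.OO]-1
p3 X@[XOX/XOX/O.O]: (2,1)[XOX/XOX/OXO]+1*
p4 O@[XOX/XOX/OXO] terminal -1; root [XOX/XO./..O] d11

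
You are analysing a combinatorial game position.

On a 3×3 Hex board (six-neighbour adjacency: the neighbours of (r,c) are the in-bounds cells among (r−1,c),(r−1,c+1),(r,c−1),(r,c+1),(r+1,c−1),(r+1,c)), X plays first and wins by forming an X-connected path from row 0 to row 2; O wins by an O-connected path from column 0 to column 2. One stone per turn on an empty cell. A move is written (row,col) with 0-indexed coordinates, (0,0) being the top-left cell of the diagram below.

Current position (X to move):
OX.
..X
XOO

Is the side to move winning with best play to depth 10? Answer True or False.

X winning at [OX./..X/XOO]: True

ply 1, X at OX./..X/XOO | (0,2)=+1→OXX/..X/XOO*; (1,0)=+1→OX./X.X/XOO; (1,1)=+1→OX./.XX/XOO
ply 2, O at OXX/..X/XOO | (1,0)=-1→OXX/O.X/XOO*; (1,1)=-1→OXX/.OX/XOO
ply 3, X at OXX/O.X/XOO | (1,1)=+1→OXX/OXX/XOO*
ply 4: OXX/OXX/XOO is terminal -1 (O); from OX./..X/XOO depth 10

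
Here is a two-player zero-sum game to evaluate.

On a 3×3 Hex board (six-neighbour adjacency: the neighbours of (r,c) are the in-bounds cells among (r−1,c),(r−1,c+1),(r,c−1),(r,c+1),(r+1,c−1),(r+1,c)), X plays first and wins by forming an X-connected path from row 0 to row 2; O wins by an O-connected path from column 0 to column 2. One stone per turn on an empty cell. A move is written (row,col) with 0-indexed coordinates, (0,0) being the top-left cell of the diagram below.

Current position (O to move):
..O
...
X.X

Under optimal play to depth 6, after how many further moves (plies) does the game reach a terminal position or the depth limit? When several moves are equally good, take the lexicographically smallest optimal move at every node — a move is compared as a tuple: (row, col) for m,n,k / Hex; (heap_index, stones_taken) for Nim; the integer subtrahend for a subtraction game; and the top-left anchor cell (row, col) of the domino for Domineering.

PV length from [..O/.../X.X]: 3 plies

[..O/.../X.X] O move#1: (0,0):-1/O.O/.../X.X, (0,1):+1/.OO/.../X.X*, (1,0):+1/..O/O../X.X, (1,1):-1/..O/.O./X.X, (1,2):-1/..O/..O/X.X, (2,1):-1/..O/.../XOX
[.OO/.../X.X] X move#2: (0,0):-1/XOO/.../X.X*, (1,0):-1/.OO/X../X.X, (1,1):-1/.OO/.X./X.X, (1,2):-1/.OO/..X/X.X, (2,1):-1/.OO/.../XXX
[XOO/.../X.X] O move#3: (1,0):+1/XOO/O../X.X*, (1,1):-1/XOO/.O./X.X, (1,2):-1/XOO/..O/X.X, (2,1):-1/XOO/.../XOX
[XOO/O../X.X] end (terminal -1, X#4); searched ..O/.../X.X to 6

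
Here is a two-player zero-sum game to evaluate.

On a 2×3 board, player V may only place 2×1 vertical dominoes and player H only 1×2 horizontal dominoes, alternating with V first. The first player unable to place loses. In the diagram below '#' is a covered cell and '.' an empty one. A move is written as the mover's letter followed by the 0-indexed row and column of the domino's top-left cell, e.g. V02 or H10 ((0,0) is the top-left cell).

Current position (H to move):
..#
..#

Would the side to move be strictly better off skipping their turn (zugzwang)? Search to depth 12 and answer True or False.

zugzwang(..#/..#, H) = False

p1 H@[..#/..#]: H00[###/..#]+1* H10[..#/###]+1
p2 V@[###/..#] terminal -1; root [..#/..#] d12
if H skipped the turn, V would face:
~ p1 V@[..#/..#]: V00[#.#/#.#]+1* V01[.##/.##]+1
~ p2 H@[#.#/#.#] terminal -1; root [..#/..#] d12
compare (H): move=+1 vs pass=-1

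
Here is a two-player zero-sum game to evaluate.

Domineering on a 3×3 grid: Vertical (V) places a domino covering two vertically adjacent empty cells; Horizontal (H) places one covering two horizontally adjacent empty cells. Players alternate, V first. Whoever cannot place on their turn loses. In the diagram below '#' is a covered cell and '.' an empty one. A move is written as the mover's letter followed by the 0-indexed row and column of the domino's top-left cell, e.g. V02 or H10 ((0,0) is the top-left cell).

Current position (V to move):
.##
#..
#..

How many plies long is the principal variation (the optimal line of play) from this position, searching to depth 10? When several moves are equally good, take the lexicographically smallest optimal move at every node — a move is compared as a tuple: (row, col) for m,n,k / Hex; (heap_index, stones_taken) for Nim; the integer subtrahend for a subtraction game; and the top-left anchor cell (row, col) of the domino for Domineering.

ply 1, V at .##/#../#.. | V11=+1→.##/##./##.*; V12=+1→.##/#.#/#.#
ply 2: .##/##./##. is terminal -1 (H); from .##/#../#.. depth 10

PV length from [.##/#../#..]: 1 ply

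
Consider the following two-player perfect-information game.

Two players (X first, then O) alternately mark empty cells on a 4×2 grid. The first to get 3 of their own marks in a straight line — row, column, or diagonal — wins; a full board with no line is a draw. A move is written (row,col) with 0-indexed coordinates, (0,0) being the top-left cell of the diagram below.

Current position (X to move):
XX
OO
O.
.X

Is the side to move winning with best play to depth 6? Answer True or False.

[XX/OO/O./.X] X move#1: (2,1):-1/XX/OO/OX/.X, (3,0):+0/XX/OO/O./XX*
[XX/OO/O./XX] O move#2: (2,1):+0/XX/OO/OO/XX*
[XX/OO/OO/XX] end (terminal +0, X#3); searched XX/OO/O./.X to 6

X winning at [XX/OO/O./.X]: False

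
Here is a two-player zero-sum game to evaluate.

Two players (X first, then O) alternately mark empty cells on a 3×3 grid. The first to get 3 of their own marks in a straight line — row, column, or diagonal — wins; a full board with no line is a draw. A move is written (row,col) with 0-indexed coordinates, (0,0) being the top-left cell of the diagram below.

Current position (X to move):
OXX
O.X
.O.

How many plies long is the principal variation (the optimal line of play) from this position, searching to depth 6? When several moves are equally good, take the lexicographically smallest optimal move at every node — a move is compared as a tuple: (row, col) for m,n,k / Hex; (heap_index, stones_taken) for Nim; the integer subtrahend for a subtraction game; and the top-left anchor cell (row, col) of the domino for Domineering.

PV length from [OXX/O.X/.O.]: 3 plies

[OXX/O.X/.O.] X move#1: (1,1):-1/OXX/OXX/.O., (2,0):+1/OXX/O.X/XO.*, (2,2):+1/OXX/O.X/.OX
[OXX/O.X/XO.] O move#2: (1,1):-1/OXX/OOX/XO.*, (2,2):-1/OXX/O.X/XOO
[OXX/OOX/XO.] X move#3: (2,2):+1/OXX/OOX/XOX*
[OXX/OOX/XOX] end (terminal -1, O#4); searched OXX/O.X/.O. to 6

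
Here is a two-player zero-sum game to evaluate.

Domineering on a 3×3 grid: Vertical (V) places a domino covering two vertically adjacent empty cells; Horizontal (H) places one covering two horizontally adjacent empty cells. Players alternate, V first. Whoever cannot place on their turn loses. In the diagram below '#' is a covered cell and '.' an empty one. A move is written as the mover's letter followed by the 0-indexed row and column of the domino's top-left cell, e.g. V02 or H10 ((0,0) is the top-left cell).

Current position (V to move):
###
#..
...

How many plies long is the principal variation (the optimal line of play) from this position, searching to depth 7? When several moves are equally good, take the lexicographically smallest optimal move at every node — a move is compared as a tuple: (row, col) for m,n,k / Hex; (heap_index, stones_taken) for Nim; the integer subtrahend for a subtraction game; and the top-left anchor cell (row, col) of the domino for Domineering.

p1 V@[###/#../...]: V11[###/##./.#.]+1* V12[###/#.#/..#]-1
p2 H@[###/##./.#.] terminal -1; root [###/#../...] d7

PV length from [###/#../...]: 1 ply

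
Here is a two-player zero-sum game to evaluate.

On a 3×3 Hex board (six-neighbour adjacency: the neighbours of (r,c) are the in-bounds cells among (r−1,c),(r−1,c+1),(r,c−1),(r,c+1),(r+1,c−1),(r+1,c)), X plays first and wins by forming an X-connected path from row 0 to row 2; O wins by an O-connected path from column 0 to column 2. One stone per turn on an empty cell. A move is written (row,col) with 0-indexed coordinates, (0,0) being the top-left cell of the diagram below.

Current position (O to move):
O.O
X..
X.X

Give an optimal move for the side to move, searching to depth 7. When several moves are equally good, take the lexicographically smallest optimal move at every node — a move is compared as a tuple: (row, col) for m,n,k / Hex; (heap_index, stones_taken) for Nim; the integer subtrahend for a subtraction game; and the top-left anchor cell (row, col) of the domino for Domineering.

ply 1, O at O.O/X../X.X | (0,1)=+1→OOO/X../X.X*; (1,1)=-1→O.O/XO./X.X; (1,2)=-1→O.O/X.O/X.X; (2,1)=-1→O.O/X../XOX
ply 2: OOO/X../X.X is terminal -1 (X); from O.O/X../X.X depth 7

O's best at [O.O/X../X.X]: (0,1)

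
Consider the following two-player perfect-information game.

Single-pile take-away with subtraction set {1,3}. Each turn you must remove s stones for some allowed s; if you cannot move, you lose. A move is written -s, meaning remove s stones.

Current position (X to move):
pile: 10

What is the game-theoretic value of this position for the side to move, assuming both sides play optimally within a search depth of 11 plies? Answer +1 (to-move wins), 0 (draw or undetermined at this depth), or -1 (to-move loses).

p1 X@[10]: -1[9]-1* -3[7]-1
p2 O@[9]: -1[8]+1* -3[6]+1
p3 X@[8]: -1[7]-1* -3[5]-1
p4 O@[7]: -1[6]+1* -3[4]+1
p5 X@[6]: -1[5]-1* -3[3]-1
p6 O@[5]: -1[4]+1* -3[2]+1
p7 X@[4]: -1[3]-1* -3[1]-1
p8 O@[3]: -1[2]+1* -3[0]+1
p9 X@[2]: -1[1]-1*
p10 O@[1]: -1[0]+1*
p11 X@[0] terminal -1; root [10] d11

value(10, X) = -1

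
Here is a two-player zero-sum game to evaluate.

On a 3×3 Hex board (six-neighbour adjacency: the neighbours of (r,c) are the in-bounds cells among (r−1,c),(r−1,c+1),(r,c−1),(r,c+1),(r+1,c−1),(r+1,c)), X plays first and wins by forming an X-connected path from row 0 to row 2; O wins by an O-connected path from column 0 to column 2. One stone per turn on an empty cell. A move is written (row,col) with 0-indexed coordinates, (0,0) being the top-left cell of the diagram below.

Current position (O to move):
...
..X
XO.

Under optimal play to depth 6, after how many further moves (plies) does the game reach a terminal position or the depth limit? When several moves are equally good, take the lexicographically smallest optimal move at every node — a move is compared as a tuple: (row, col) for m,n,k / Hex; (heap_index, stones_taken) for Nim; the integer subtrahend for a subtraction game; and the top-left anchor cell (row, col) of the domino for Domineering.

p1 O@[.../..X/XO.]: (0,0)[O../..X/XO.]-1* (0,1)[.O./..X/XO.]-1 (0,2)[..O/..X/XO.]-1 (1,0)[.../O.X/XO.]-1 (1,1)[.../.OX/XO.]-1 (2,2)[.../..X/XOO]-1
p2 X@[O../..X/XO.]: (0,1)[OX./..X/XO.]+1* (0,2)[O.X/..X/XO.]+1 (1,0)[O../X.X/XO.]+1 (1,1)[O../.XX/XO.]+1 (2,2)[O../..X/XOX]+1
p3 O@[OX./..X/XO.]: (0,2)[OXO/..X/XO.]-1* (1,0)[OX./O.X/XO.]-1 (1,1)[OX./.OX/XO.]-1 (2,2)[OX./..X/XOO]-1
p4 X@[OXO/..X/XO.]: (1,0)[OXO/X.X/XO.]+1* (1,1)[OXO/.XX/XO.]+1 (2,2)[OXO/..X/XOX]+1
p5 O@[OXO/X.X/XO.] terminal -1; root [.../..X/XO.] d6

PV length from [.../..X/XO.]: 4 plies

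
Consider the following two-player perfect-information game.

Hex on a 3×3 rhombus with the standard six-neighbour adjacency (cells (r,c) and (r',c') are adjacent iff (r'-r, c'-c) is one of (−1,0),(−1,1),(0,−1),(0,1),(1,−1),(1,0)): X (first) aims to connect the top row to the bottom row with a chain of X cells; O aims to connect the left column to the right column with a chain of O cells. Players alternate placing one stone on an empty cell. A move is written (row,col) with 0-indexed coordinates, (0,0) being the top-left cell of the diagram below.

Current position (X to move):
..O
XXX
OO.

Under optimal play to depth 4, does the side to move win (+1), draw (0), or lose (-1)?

ply 1, X at ..O/XXX/OO. | (0,0)=-1→X.O/XXX/OO.; (0,1)=-1→.XO/XXX/OO.; (2,2)=+1→..O/XXX/OOX*
ply 2, O at ..O/XXX/OOX | (0,0)=-1→O.O/XXX/OOX*; (0,1)=-1→.OO/XXX/OOX
ply 3, X at O.O/XXX/OOX | (0,1)=+1→OXO/XXX/OOX*
ply 4: OXO/XXX/OOX is terminal -1 (O); from ..O/XXX/OO. depth 4

value(..O/XXX/OO., X) = +1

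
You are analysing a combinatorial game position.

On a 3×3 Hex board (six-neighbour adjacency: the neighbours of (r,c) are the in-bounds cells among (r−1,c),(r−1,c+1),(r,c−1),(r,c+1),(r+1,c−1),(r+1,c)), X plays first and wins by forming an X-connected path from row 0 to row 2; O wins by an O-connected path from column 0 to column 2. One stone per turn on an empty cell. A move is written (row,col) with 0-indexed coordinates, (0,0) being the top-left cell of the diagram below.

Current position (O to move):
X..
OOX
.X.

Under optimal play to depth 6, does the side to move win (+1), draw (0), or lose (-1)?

p1 O@[X../OOX/.X.]: (0,1)[XO./OOX/.X.]-1 (0,2)[X.O/OOX/.X.]+1* (2,0)[X../OOX/OX.]-1 (2,2)[X../OOX/.XO]-1
p2 X@[X.O/OOX/.X.] terminal -1; root [X../OOX/.X.] d6

value(X../OOX/.X., O) = +1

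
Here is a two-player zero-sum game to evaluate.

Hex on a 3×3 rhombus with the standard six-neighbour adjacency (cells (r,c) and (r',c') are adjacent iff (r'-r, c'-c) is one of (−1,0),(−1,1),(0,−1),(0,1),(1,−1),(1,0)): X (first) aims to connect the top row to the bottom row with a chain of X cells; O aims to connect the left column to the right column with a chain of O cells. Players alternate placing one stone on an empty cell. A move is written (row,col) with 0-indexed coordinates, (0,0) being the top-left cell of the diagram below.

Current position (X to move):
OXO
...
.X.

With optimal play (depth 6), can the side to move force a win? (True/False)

[OXO/.../.X.] X move#1: (1,0):+1/OXO/X../.X.*, (1,1):+1/OXO/.X./.X., (1,2):-1/OXO/..X/.X., (2,0):+1/OXO/.../XX., (2,2):-1/OXO/.../.XX
[OXO/X../.X.] O move#2: (1,1):-1/OXO/XO./.X.*, (1,2):-1/OXO/X.O/.X., (2,0):-1/OXO/X../OX., (2,2):-1/OXO/X../.XO
[OXO/XO./.X.] X move#3: (1,2):-1/OXO/XOX/.X., (2,0):+1/OXO/XO./XX.*, (2,2):-1/OXO/XO./.XX
[OXO/XO./XX.] end (terminal -1, O#4); searched OXO/.../.X. to 6

X winning at [OXO/.../.X.]: True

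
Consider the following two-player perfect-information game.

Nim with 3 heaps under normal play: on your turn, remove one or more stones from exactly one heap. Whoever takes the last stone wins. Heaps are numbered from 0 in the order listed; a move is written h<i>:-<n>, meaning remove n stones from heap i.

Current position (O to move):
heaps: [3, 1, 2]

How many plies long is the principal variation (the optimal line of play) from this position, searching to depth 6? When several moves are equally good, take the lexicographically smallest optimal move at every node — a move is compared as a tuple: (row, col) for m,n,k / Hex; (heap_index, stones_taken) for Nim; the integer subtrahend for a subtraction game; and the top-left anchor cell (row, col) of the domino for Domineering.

PV length from [(3,1,2)]: 6 plies

ply 1, O at (3,1,2) | h0:-1=-1→(2,1,2)*; h0:-2=-1→(1,1,2); h0:-3=-1→(0,1,2); h1:-1=-1→(3,0,2); h2:-1=-1→(3,1,1); h2:-2=-1→(3,1,0)
ply 2, X at (2,1,2) | h0:-1=-1→(1,1,2); h0:-2=-1→(0,1,2); h1:-1=+1→(2,0,2)*; h2:-1=-1→(2,1,1); h2:-2=-1→(2,1,0)
ply 3, O at (2,0,2) | h0:-1=-1→(1,0,2)*; h0:-2=-1→(0,0,2); h2:-1=-1→(2,0,1); h2:-2=-1→(2,0,0)
ply 4, X at (1,0,2) | h0:-1=-1→(0,0,2); h2:-1=+1→(1,0,1)*; h2:-2=-1→(1,0,0)
ply 5, O at (1,0,1) | h0:-1=-1→(0,0,1)*; h2:-1=-1→(1,0,0)
ply 6, X at (0,0,1) | h2:-1=+1→(0,0,0)*
ply 7: (0,0,0) is terminal -1 (O); from (3,1,2) depth 6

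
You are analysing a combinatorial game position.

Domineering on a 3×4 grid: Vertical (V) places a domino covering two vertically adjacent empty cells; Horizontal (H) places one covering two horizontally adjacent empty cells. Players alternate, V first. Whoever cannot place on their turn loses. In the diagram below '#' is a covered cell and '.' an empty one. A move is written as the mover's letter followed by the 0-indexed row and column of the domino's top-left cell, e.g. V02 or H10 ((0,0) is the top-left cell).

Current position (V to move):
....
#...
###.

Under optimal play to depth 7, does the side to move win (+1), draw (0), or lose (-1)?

p1 V@[..../#.../###.]: V01[.#../##../###.]-1 V02[..#./#.#./###.]+1* V03[...#/#..#/###.]-1 V13[..../#..#/####]-1
p2 H@[..#./#.#./###.]: H00[###./#.#./###.]-1*
p3 V@[###./#.#./###.]: V03[####/#.##/###.]+1* V13[###./#.##/####]+1
p4 H@[####/#.##/###.] terminal -1; root [..../#.../###.] d7

value(..../#.../###., V) = +1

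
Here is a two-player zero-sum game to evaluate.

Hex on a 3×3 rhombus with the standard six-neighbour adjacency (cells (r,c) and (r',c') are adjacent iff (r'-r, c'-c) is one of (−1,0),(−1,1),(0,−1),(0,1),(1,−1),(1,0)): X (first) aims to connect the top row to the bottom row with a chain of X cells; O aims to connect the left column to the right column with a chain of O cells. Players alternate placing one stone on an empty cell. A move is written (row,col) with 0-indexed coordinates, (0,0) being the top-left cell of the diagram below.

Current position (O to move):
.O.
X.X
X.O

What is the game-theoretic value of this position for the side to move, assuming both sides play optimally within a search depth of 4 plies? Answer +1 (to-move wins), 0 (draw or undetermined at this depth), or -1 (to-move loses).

[.O./X.X/X.O] O move#1: (0,0):-1/OO./X.X/X.O*, (0,2):-1/.OO/X.X/X.O, (1,1):-1/.O./XOX/X.O, (2,1):-1/.O./X.X/XOO
[OO./X.X/X.O] X move#2: (0,2):+1/OOX/X.X/X.O*, (1,1):-1/OO./XXX/X.O, (2,1):-1/OO./X.X/XXO
[OOX/X.X/X.O] O move#3: (1,1):-1/OOX/XOX/X.O*, (2,1):-1/OOX/X.X/XOO
[OOX/XOX/X.O] X move#4: (2,1):+1/OOX/XOX/XXO*
[OOX/XOX/XXO] end (terminal -1, O#5); searched .O./X.X/X.O to 4

value(.O./X.X/X.O, O) = -1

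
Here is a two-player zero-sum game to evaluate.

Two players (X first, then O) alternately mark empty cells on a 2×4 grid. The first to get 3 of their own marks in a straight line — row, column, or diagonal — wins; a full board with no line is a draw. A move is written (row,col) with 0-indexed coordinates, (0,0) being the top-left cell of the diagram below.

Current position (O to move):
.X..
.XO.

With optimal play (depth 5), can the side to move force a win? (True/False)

ply 1, O at .X../.XO. | (0,0)=+0→OX../.XO.*; (0,2)=+0→.XO./.XO.; (0,3)=+0→.X.O/.XO.; (1,0)=-1→.X../OXO.; (1,3)=-1→.X../.XOO
ply 2, X at OX../.XO. | (0,2)=+0→OXX./.XO.*; (0,3)=+0→OX.X/.XO.; (1,0)=+0→OX../XXO.; (1,3)=+0→OX../.XOX
ply 3, O at OXX./.XO. | (0,3)=+0→OXXO/.XO.*; (1,0)=-1→OXX./OXO.; (1,3)=-1→OXX./.XOO
ply 4, X at OXXO/.XO. | (1,0)=+0→OXXO/XXO.*; (1,3)=+0→OXXO/.XOX
ply 5, O at OXXO/XXO. | (1,3)=+0→OXXO/XXOO*
ply 6: OXXO/XXOO is terminal +0 (X); from .X../.XO. depth 5

O winning at [.X../.XO.]: False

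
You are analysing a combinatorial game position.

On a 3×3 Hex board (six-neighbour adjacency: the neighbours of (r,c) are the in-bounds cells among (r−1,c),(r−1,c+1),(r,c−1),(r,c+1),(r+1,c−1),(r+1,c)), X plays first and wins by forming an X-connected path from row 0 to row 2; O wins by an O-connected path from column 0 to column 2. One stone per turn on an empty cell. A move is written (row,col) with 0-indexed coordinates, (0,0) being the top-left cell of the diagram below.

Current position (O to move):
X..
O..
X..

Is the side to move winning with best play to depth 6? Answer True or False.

[X../O../X..] O move#1: (0,1):-1/XO./O../X.., (0,2):+1/X.O/O../X..*, (1,1):+1/X../OO./X.., (1,2):-1/X../O.O/X.., (2,1):-1/X../O../XO., (2,2):-1/X../O../X.O
[X.O/O../X..] X move#2: (0,1):-1/XXO/O../X..*, (1,1):-1/X.O/OX./X.., (1,2):-1/X.O/O.X/X.., (2,1):-1/X.O/O../XX., (2,2):-1/X.O/O../X.X
[XXO/O../X..] O move#3: (1,1):+1/XXO/OO./X..*, (1,2):-1/XXO/O.O/X.., (2,1):-1/XXO/O../XO., (2,2):-1/XXO/O../X.O
[XXO/OO./X..] end (terminal -1, X#4); searched X../O../X.. to 6

O winning at [X../O../X..]: True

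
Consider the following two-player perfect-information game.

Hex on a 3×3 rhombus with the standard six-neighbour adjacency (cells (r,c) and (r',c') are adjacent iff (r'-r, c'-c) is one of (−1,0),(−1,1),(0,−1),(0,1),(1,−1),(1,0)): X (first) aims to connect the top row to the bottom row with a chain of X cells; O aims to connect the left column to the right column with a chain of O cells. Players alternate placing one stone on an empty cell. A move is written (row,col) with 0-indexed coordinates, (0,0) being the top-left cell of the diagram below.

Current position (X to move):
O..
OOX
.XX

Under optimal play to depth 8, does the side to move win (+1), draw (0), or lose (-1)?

ply 1, X at O../OOX/.XX | (0,1)=-1→OX./OOX/.XX; (0,2)=+1→O.X/OOX/.XX*; (2,0)=-1→O../OOX/XXX
ply 2: O.X/OOX/.XX is terminal -1 (O); from O../OOX/.XX depth 8

value(O../OOX/.XX, X) = +1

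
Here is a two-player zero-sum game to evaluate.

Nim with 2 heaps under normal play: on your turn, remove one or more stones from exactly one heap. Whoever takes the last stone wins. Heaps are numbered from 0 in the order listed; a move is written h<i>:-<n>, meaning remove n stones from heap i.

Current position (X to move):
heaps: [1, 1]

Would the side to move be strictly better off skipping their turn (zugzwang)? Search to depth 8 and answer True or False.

zugzwang((1,1), X) = True

ply 1, X at (1,1) | h0:-1=-1→(0,1)*; h1:-1=-1→(1,0)
ply 2, O at (0,1) | h1:-1=+1→(0,0)*
ply 3: (0,0) is terminal -1 (X); from (1,1) depth 8
if X skipped the turn, O would face:
~ ply 1, O at (1,1) | h0:-1=-1→(0,1)*; h1:-1=-1→(1,0)
~ ply 2, X at (0,1) | h1:-1=+1→(0,0)*
~ ply 3: (0,0) is terminal -1 (O); from (1,1) depth 8
compare (X): move=-1 vs pass=+1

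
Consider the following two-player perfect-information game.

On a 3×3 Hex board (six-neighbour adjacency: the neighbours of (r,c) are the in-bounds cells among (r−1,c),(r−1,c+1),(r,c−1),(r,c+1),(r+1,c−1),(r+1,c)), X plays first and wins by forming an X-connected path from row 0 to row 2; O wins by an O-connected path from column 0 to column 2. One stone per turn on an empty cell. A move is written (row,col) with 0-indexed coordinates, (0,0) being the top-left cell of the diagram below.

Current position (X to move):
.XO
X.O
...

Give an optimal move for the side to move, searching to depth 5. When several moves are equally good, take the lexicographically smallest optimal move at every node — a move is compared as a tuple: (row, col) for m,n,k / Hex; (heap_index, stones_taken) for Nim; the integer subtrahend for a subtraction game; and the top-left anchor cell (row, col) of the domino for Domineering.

p1 X@[.XO/X.O/...]: (0,0)[XXO/X.O/...]-1 (1,1)[.XO/XXO/...]+1* (2,0)[.XO/X.O/X..]+1 (2,1)[.XO/X.O/.X.]+1 (2,2)[.XO/X.O/..X]-1
p2 O@[.XO/XXO/...]: (0,0)[OXO/XXO/...]-1* (2,0)[.XO/XXO/O..]-1 (2,1)[.XO/XXO/.O.]-1 (2,2)[.XO/XXO/..O]-1
p3 X@[OXO/XXO/...]: (2,0)[OXO/XXO/X..]+1* (2,1)[OXO/XXO/.X.]+1 (2,2)[OXO/XXO/..X]+1
p4 O@[OXO/XXO/X..] terminal -1; root [.XO/X.O/...] d5

X's best at [.XO/X.O/...]: (1,1)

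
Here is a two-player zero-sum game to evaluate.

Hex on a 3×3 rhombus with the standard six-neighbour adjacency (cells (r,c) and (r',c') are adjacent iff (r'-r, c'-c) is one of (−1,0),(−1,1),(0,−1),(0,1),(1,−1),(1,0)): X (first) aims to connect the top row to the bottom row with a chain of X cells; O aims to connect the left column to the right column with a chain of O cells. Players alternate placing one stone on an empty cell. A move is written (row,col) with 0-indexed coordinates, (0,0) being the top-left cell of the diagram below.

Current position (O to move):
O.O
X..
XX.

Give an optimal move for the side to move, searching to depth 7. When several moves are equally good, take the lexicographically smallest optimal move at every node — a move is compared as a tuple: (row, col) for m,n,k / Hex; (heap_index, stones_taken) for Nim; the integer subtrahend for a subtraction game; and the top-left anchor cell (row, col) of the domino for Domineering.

O's best at [O.O/X../XX.]: (0,1)

ply 1, O at O.O/X../XX. | (0,1)=+1→OOO/X../XX.*; (1,1)=-1→O.O/XO./XX.; (1,2)=-1→O.O/X.O/XX.; (2,2)=-1→O.O/X../XXO
ply 2: OOO/X../XX. is terminal -1 (X); from O.O/X../XX. depth 7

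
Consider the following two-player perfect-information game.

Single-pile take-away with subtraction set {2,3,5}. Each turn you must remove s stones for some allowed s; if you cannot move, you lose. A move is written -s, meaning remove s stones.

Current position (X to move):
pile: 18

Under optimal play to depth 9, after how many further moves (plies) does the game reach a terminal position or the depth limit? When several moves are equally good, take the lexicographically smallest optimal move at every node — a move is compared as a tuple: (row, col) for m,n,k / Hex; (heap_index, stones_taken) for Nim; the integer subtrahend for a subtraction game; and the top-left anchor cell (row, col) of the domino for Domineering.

[18] X move#1: -2:-1/16, -3:+1/15*, -5:-1/13
[15] O move#2: -2:-1/13*, -3:-1/12, -5:-1/10
[13] X move#3: -2:-1/11, -3:-1/10, -5:+1/8*
[8] O move#4: -2:-1/6*, -3:-1/5, -5:-1/3
[6] X move#5: -2:-1/4, -3:-1/3, -5:+1/1*
[1] end (terminal -1, O#6); searched 18 to 9

PV length from [18]: 5 plies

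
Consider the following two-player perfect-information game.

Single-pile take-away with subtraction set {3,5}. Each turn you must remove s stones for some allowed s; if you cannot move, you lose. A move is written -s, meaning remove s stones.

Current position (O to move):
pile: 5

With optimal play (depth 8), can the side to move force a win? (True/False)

p1 O@[5]: -3[2]+1* -5[0]+1
p2 X@[2] terminal -1; root [5] d8

O winning at [5]: True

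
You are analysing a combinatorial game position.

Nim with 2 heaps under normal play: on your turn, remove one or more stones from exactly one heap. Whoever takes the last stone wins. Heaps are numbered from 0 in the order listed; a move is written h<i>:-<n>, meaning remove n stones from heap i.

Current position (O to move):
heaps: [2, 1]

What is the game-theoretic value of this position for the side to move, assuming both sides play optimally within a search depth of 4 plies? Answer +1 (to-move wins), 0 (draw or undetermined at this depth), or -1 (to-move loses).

ply 1, O at (2,1) | h0:-1=+1→(1,1)*; h0:-2=-1→(0,1); h1:-1=-1→(2,0)
ply 2, X at (1,1) | h0:-1=-1→(0,1)*; h1:-1=-1→(1,0)
ply 3, O at (0,1) | h1:-1=+1→(0,0)*
ply 4: (0,0) is terminal -1 (X); from (2,1) depth 4

value((2,1), O) = +1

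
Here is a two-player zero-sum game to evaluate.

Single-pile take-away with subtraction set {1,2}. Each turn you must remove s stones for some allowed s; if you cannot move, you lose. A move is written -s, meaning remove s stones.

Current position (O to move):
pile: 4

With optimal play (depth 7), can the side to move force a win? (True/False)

O winning at [4]: True

p1 O@[4]: -1[3]+1* -2[2]-1
p2 X@[3]: -1[2]-1* -2[1]-1
p3 O@[2]: -1[1]-1 -2[0]+1*
p4 X@[0] terminal -1; root [4] d7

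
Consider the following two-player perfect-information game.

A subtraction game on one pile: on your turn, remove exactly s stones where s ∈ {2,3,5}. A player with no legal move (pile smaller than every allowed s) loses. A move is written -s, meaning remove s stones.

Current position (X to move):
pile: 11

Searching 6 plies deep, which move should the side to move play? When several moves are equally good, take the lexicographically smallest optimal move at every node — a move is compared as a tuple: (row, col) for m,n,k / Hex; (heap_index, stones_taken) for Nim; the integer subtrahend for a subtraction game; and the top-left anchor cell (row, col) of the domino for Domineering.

X's best at [11]: -3

ply 1, X at 11 | -2=-1→9; -3=+1→8*; -5=-1→6
ply 2, O at 8 | -2=-1→6*; -3=-1→5; -5=-1→3
ply 3, X at 6 | -2=-1→4; -3=-1→3; -5=+1→1*
ply 4: 1 is terminal -1 (O); from 11 depth 6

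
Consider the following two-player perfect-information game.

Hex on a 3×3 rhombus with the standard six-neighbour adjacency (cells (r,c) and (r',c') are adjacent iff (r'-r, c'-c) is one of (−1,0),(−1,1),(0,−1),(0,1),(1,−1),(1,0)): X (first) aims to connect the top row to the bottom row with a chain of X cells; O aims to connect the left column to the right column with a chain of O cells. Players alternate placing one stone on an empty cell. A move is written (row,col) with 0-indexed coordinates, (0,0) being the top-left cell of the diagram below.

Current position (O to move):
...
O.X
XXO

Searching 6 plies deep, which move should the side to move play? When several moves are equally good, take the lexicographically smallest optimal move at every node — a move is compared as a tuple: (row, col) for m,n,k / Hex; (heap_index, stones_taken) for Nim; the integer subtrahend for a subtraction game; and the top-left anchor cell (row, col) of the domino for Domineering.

ply 1, O at .../O.X/XXO | (0,0)=-1→O../O.X/XXO; (0,1)=-1→.O./O.X/XXO; (0,2)=+1→..O/O.X/XXO*; (1,1)=-1→.../OOX/XXO
ply 2, X at ..O/O.X/XXO | (0,0)=-1→X.O/O.X/XXO*; (0,1)=-1→.XO/O.X/XXO; (1,1)=-1→..O/OXX/XXO
ply 3, O at X.O/O.X/XXO | (0,1)=+1→XOO/O.X/XXO*; (1,1)=+1→X.O/OOX/XXO
ply 4: XOO/O.X/XXO is terminal -1 (X); from .../O.X/XXO depth 6

O's best at [.../O.X/XXO]: (0,2)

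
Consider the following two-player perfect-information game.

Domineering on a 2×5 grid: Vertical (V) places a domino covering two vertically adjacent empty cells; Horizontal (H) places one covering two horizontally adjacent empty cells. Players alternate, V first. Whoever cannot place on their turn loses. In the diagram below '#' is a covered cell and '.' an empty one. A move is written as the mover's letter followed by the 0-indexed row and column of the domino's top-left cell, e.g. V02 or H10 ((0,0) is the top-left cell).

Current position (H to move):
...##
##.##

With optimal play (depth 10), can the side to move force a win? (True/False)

H winning at [...##/##.##]: True

[...##/##.##] H move#1: H00:-1/##.##/##.##, H01:+1/.####/##.##*
[.####/##.##] end (terminal -1, V#2); searched ...##/##.## to 10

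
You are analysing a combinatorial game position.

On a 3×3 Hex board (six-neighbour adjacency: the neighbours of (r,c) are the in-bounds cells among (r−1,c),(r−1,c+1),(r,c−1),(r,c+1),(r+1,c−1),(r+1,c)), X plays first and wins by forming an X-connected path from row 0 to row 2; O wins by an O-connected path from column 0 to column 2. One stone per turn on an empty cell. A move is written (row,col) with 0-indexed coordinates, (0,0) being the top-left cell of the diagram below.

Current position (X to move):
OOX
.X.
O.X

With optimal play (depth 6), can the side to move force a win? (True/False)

[OOX/.X./O.X] X move#1: (1,0):+1/OOX/XX./O.X*, (1,2):+1/OOX/.XX/O.X, (2,1):+1/OOX/.X./OXX
[OOX/XX./O.X] O move#2: (1,2):-1/OOX/XXO/O.X*, (2,1):-1/OOX/XX./OOX
[OOX/XXO/O.X] X move#3: (2,1):+1/OOX/XXO/OXX*
[OOX/XXO/OXX] end (terminal -1, O#4); searched OOX/.X./O.X to 6

X winning at [OOX/.X./O.X]: True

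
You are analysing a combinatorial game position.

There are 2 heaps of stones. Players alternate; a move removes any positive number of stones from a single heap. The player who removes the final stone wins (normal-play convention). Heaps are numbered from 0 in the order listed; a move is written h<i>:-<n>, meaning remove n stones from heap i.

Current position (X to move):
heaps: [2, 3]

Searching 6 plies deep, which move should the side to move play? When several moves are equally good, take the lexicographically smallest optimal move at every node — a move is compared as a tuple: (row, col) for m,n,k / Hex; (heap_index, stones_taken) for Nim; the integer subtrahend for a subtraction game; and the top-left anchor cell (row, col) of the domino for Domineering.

ply 1, X at (2,3) | h0:-1=-1→(1,3); h0:-2=-1→(0,3); h1:-1=+1→(2,2)*; h1:-2=-1→(2,1); h1:-3=-1→(2,0)
ply 2, O at (2,2) | h0:-1=-1→(1,2)*; h0:-2=-1→(0,2); h1:-1=-1→(2,1); h1:-2=-1→(2,0)
ply 3, X at (1,2) | h0:-1=-1→(0,2); h1:-1=+1→(1,1)*; h1:-2=-1→(1,0)
ply 4, O at (1,1) | h0:-1=-1→(0,1)*; h1:-1=-1→(1,0)
ply 5, X at (0,1) | h1:-1=+1→(0,0)*
ply 6: (0,0) is terminal -1 (O); from (2,3) depth 6

X's best at [(2,3)]: h1:-1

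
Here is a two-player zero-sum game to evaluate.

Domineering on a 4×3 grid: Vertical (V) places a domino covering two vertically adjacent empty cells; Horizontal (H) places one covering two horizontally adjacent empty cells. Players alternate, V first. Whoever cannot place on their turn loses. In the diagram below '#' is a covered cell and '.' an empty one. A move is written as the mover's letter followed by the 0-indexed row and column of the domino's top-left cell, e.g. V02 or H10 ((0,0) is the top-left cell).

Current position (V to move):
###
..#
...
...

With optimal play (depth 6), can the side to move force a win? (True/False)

[###/..#/.../...] V move#1: V10:-1/###/#.#/#../..., V11:+1/###/.##/.#./...*, V20:-1/###/..#/#../#.., V21:+1/###/..#/.#./.#., V22:-1/###/..#/..#/..#
[###/.##/.#./...] H move#2: H30:-1/###/.##/.#./##.*, H31:-1/###/.##/.#./.##
[###/.##/.#./##.] V move#3: V10:+1/###/###/##./##.*, V22:+1/###/.##/.##/###
[###/###/##./##.] end (terminal -1, H#4); searched ###/..#/.../... to 6

V winning at [###/..#/.../...]: True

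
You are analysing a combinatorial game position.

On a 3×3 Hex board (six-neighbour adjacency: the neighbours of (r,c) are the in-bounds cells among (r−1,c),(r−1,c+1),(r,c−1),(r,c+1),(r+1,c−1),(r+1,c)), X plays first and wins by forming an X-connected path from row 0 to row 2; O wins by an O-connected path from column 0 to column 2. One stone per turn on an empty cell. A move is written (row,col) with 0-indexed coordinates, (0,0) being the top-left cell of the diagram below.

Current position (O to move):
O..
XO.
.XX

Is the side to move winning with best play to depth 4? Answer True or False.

O winning at [O../XO./.XX]: True

p1 O@[O../XO./.XX]: (0,1)[OO./XO./.XX]+1* (0,2)[O.O/XO./.XX]+1 (1,2)[O../XOO/.XX]+1 (2,0)[O../XO./OXX]+1
p2 X@[OO./XO./.XX]: (0,2)[OOX/XO./.XX]-1* (1,2)[OO./XOX/.XX]-1 (2,0)[OO./XO./XXX]-1
p3 O@[OOX/XO./.XX]: (1,2)[OOX/XOO/.XX]+1* (2,0)[OOX/XO./OXX]-1
p4 X@[OOX/XOO/.XX] terminal -1; root [O../XO./.XX] d4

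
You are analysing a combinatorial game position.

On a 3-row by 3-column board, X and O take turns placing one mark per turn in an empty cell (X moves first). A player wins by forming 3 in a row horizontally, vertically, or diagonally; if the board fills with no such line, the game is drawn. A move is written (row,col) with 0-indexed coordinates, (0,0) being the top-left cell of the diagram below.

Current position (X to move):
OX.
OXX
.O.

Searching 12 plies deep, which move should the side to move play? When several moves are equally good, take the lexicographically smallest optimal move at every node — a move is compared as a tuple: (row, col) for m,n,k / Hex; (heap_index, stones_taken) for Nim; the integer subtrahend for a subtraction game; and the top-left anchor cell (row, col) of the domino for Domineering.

X's best at [OX./OXX/.O.]: (2,0)

p1 X@[OX./OXX/.O.]: (0,2)[OXX/OXX/.O.]-1 (2,0)[OX./OXX/XO.]+0* (2,2)[OX./OXX/.OX]-1
p2 O@[OX./OXX/XO.]: (0,2)[OXO/OXX/XO.]+0* (2,2)[OX./OXX/XOO]-1
p3 X@[OXO/OXX/XO.]: (2,2)[OXO/OXX/XOX]+0*
p4 O@[OXO/OXX/XOX] terminal +0; root [OX./OXX/.O.] d12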